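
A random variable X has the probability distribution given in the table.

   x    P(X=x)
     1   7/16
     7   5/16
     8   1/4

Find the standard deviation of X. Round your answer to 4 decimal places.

E[X] = 37/8, E[X²] = 127/4
Var(X) = E[X²] − (E[X])² = 127/4 − 1369/64 = 663/64
SD(X) = √(663/64) ≈ 3.2186

3.2186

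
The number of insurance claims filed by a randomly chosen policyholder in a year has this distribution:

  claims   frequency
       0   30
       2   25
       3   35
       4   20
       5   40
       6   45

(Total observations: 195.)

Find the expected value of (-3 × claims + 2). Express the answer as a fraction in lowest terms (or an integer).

Total = 195, so P(claims=0) = 30/195, etc.
E[-3x+2] = (2/13)·2 + (5/39)·(-4) + (7/39)·(-7) + (4/39)·(-10) + (8/39)·(-13) + (3/13)·(-16)
     = -115/13

-115/13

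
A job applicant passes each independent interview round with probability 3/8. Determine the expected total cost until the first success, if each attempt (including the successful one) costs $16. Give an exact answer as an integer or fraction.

E[#attempts] = 1/p = 8/3; E[cost] = 16·8/3 = 128/3.

128/3 dollars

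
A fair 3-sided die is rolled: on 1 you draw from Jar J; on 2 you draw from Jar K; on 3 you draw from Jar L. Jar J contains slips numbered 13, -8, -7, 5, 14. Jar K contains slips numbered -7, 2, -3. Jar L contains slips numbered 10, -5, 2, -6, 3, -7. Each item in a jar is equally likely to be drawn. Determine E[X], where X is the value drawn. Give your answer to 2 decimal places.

E[X | Jar J] = (13 − 8 − 7 + 5 + 14)/5 = 17/5
E[X | Jar K] = (-7 + 2 − 3)/3 = -8/3
E[X | Jar L] = (10 − 5 + 2 − 6 + 3 − 7)/6 = -1/2
E[X] = (1/3)·17/5 + (1/3)·(-8/3) + (1/3)·(-1/2) = 7/90 ≈ 0.08

0.08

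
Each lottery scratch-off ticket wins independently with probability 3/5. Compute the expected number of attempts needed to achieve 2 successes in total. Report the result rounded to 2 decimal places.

3.33

By linearity (sum of 2 independent geometric waits), E[trials] = 2/p = 2/(3/5) = 10/3.
≈ 3.33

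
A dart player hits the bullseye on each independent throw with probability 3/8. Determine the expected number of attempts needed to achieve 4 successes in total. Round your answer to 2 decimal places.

By linearity (sum of 4 independent geometric waits), E[trials] = 4/p = 4/(3/8) = 32/3.
≈ 10.67

10.67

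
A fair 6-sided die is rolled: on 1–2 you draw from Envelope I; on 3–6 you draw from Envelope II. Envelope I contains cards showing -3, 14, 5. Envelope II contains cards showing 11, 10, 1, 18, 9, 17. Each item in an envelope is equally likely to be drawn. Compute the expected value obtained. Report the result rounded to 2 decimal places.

9.11

E[X | Envelope I] = (-3 + 14 + 5)/3 = 16/3
E[X | Envelope II] = (11 + 10 + 1 + 18 + 9 + 17)/6 = 11
E[X] = (1/3)·16/3 + (2/3)·11 = 82/9 ≈ 9.11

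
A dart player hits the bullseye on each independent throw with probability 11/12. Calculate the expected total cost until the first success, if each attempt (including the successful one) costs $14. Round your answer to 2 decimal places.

$15.27

E[#attempts] = 1/p = 12/11; E[cost] = 14·12/11 = 168/11.
≈ 15.27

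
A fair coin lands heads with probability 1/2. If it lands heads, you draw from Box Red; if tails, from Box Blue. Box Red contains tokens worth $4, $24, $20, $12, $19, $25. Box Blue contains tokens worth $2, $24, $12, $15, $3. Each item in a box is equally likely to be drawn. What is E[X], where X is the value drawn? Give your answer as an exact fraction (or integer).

214/15 dollars

E[X | Box Red] = (4 + 24 + 20 + 12 + 19 + 25)/6 = 52/3
E[X | Box Blue] = (2 + 24 + 12 + 15 + 3)/5 = 56/5
E[X] = (1/2)·52/3 + (1/2)·56/5 = 214/15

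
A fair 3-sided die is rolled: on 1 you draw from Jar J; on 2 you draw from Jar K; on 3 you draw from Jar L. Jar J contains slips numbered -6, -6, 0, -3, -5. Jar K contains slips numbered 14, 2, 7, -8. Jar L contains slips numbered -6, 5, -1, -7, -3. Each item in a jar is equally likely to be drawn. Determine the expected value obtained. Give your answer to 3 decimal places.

E[X | Jar J] = (-6 − 6 + 0 − 3 − 5)/5 = -4
E[X | Jar K] = (14 + 2 + 7 − 8)/4 = 15/4
E[X | Jar L] = (-6 + 5 − 1 − 7 − 3)/5 = -12/5
E[X] = (1/3)·(-4) + (1/3)·15/4 + (1/3)·(-12/5) = -53/60 ≈ -0.883

-0.883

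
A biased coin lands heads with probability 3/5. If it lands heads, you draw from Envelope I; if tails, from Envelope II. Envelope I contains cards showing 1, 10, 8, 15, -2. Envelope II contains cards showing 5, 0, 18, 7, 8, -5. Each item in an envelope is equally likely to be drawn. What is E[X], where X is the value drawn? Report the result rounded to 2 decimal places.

6.04

E[X | Envelope I] = (1 + 10 + 8 + 15 − 2)/5 = 32/5
E[X | Envelope II] = (5 + 0 + 18 + 7 + 8 − 5)/6 = 11/2
E[X] = (3/5)·32/5 + (2/5)·11/2 = 151/25 ≈ 6.04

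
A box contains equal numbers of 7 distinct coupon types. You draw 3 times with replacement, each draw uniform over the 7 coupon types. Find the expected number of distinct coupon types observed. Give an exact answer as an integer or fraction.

127/49

Let Xⱼ=1 if type j appears at least once. P(Xⱼ=1) = 1 − ((7−1)/7)^3 = 127/343.
E[#distinct] = 7·127/343 = 127/49.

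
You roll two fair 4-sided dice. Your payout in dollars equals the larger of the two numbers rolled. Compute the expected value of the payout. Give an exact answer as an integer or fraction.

Distribution of the larger of the two numbers rolled: 1 w.p. 1/16, 2 w.p. 3/16, 3 w.p. 5/16, 4 w.p. 7/16
E[payout] = (1/16)·1 + (3/16)·2 + (5/16)·3 + (7/16)·4 = 25/8

25/8 dollars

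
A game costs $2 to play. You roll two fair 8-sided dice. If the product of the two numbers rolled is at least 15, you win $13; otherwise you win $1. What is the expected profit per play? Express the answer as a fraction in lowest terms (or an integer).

E[payout] = (29/64)·1 + (35/64)·13 = 121/16
Expected profit = 121/16 − 2 = 89/16

89/16 dollars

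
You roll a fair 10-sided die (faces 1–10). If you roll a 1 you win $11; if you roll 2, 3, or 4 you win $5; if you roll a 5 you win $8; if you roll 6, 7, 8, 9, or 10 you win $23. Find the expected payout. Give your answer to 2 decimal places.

E[payout] = (3/10)·5 + (1/10)·8 + (1/10)·11 + (1/2)·23 = 149/10
≈ $14.90

$14.90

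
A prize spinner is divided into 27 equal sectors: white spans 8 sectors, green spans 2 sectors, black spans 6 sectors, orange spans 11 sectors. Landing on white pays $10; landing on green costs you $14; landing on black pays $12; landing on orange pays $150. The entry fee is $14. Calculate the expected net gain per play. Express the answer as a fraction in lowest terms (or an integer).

1396/27 dollars

E[payout] = (8/27)·10 + (2/27)·(-14) + (6/27)·12 + (11/27)·150 = 1774/27
Expected profit = 1774/27 − 14 = 1396/27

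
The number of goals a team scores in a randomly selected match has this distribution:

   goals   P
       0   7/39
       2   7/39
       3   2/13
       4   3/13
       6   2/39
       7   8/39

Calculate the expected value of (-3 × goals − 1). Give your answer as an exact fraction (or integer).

E[-3x-1] = (7/39)·(-1) + (7/39)·(-7) + (2/13)·(-10) + (3/13)·(-13) + (2/39)·(-19) + (8/39)·(-22)
     = -149/13

-149/13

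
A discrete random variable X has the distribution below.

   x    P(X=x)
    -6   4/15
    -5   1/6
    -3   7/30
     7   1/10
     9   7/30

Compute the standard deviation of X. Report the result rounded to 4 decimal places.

E[X] = -1/3, E[X²] = 119/3
Var(X) = E[X²] − (E[X])² = 119/3 − 1/9 = 356/9
SD(X) = √(356/9) ≈ 6.2893

6.2893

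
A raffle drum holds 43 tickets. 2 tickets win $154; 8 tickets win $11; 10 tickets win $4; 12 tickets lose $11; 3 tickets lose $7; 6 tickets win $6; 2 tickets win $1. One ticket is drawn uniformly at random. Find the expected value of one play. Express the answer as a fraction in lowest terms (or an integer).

321/43 dollars

E[payout] = (2/43)·154 + (8/43)·11 + (10/43)·4 + (12/43)·(-11) + (3/43)·(-7) + (6/43)·6 + (2/43)·1 = 321/43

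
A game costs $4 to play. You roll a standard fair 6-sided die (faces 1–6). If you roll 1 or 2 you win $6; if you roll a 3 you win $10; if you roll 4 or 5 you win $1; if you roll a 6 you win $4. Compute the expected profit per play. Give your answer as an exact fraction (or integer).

2/3 dollars

E[payout] = (1/3)·1 + (1/6)·4 + (1/3)·6 + (1/6)·10 = 14/3
Expected profit = 14/3 − 4 = 2/3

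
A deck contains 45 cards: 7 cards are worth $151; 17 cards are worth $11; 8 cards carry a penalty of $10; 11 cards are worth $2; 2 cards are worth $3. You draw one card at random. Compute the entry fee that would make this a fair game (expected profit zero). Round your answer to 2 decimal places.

E[payout] = (7/45)·151 + (17/45)·11 + (8/45)·(-10) + (11/45)·2 + (2/45)·3 = 1192/45
Fair fee = E[payout] = 1192/45 ≈ $26.49

$26.49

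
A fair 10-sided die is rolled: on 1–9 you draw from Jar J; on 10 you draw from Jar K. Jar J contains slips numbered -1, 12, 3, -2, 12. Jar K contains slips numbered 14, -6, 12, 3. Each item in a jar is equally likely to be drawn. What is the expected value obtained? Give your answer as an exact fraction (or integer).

979/200

E[X | Jar J] = (-1 + 12 + 3 − 2 + 12)/5 = 24/5
E[X | Jar K] = (14 − 6 + 12 + 3)/4 = 23/4
E[X] = (9/10)·24/5 + (1/10)·23/4 = 979/200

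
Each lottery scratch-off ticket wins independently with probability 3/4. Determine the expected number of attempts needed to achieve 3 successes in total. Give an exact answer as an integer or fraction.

By linearity (sum of 3 independent geometric waits), E[trials] = 3/p = 3/(3/4) = 4.

4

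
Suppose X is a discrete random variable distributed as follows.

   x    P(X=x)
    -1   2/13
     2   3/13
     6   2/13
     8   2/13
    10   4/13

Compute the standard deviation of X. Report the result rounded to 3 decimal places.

E[X] = 72/13, E[X²] = 614/13
Var(X) = E[X²] − (E[X])² = 614/13 − 5184/169 = 2798/169
SD(X) = √(2798/169) ≈ 4.069

4.069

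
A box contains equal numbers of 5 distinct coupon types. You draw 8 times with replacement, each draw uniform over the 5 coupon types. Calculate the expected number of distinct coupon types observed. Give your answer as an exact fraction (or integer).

Let Xⱼ=1 if type j appears at least once. P(Xⱼ=1) = 1 − ((5−1)/5)^8 = 325089/390625.
E[#distinct] = 5·325089/390625 = 325089/78125.

325089/78125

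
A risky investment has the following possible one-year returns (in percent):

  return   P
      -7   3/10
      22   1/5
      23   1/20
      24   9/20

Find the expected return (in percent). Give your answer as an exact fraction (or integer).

E[X] = (3/10)·(-7) + (1/5)·22 + (1/20)·23 + (9/20)·24
     = 57/4

57/4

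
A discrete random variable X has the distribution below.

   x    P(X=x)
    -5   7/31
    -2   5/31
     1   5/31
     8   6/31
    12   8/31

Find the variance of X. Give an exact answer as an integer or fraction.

E[X] = (7/31)·(-5) + (5/31)·(-2) + (5/31)·1 + (6/31)·8 + (8/31)·12 = 104/31
E[X²] = (7/31)·25 + (5/31)·4 + (5/31)·1 + (6/31)·64 + (8/31)·144 = 56
Var(X) = 56 − (104/31)² = 43000/961

43000/961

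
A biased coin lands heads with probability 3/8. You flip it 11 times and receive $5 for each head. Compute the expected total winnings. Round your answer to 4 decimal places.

$20.6250

E[#heads] = 11·3/8 = 33/8 (linearity over flips).
E[winnings] = 5·33/8 = 165/8.
≈ 20.6250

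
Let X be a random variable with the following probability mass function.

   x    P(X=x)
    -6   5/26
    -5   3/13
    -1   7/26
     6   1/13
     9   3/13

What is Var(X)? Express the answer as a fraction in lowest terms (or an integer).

E[X] = (5/26)·(-6) + (3/13)·(-5) + (7/26)·(-1) + (1/13)·6 + (3/13)·9 = -1/26
E[X²] = (5/26)·36 + (3/13)·25 + (7/26)·1 + (1/13)·36 + (3/13)·81 = 895/26
Var(X) = 895/26 − (-1/26)² = 23269/676

23269/676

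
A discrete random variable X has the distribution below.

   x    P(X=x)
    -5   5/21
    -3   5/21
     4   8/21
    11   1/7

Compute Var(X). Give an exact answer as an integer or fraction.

13256/441

E[X] = (5/21)·(-5) + (5/21)·(-3) + (8/21)·4 + (1/7)·11 = 25/21
E[X²] = (5/21)·25 + (5/21)·9 + (8/21)·16 + (1/7)·121 = 661/21
Var(X) = 661/21 − (25/21)² = 13256/441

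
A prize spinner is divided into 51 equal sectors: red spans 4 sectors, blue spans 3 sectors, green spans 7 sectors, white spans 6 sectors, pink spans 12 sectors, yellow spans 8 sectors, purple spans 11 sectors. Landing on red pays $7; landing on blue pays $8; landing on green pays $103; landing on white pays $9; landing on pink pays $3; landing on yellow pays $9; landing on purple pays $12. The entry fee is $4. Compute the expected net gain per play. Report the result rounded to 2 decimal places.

E[payout] = (4/51)·7 + (3/51)·8 + (7/51)·103 + (6/51)·9 + (12/51)·3 + (8/51)·9 + (11/51)·12 = 1067/51
Expected profit = 1067/51 − 4 = 863/51 ≈ $16.92

$16.92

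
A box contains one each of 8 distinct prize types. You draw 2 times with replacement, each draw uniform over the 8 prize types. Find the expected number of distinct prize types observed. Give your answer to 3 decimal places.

1.875

Let Xⱼ=1 if type j appears at least once. P(Xⱼ=1) = 1 − ((8−1)/8)^2 = 15/64.
E[#distinct] = 8·15/64 = 15/8.
≈ 1.875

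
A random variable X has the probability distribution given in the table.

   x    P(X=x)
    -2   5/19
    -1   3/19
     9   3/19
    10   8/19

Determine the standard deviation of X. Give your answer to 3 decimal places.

E[X] = 94/19, E[X²] = 1066/19
Var(X) = E[X²] − (E[X])² = 1066/19 − 8836/361 = 11418/361
SD(X) = √(11418/361) ≈ 5.624

5.624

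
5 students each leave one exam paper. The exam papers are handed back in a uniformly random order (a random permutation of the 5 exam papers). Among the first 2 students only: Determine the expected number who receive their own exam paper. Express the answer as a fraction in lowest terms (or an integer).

Let Xᵢ = 1 if person i gets their own exam paper. For each i, P(Xᵢ=1) = 1/5.
By linearity of expectation, E[X₁+…+X_2] = 2·(1/5) = 2/5.

2/5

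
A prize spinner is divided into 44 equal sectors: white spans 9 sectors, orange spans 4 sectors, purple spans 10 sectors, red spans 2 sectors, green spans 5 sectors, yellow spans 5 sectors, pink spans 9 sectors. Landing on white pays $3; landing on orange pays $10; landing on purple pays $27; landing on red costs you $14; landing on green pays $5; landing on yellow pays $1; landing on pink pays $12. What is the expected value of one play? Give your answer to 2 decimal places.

$10.16

E[payout] = (9/44)·3 + (4/44)·10 + (10/44)·27 + (2/44)·(-14) + (5/44)·5 + (5/44)·1 + (9/44)·12 = 447/44
≈ $10.16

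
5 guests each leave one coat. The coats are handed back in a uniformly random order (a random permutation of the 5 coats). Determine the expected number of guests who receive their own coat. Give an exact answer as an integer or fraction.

Let Xᵢ = 1 if person i gets their own coat. For each i, P(Xᵢ=1) = 1/5.
By linearity of expectation, E[X₁+…+X_5] = 5·(1/5) = 1.

1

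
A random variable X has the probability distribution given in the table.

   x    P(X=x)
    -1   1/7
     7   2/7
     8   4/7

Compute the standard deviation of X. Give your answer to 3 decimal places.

E[X] = 45/7, E[X²] = 355/7
Var(X) = E[X²] − (E[X])² = 355/7 − 2025/49 = 460/49
SD(X) = √(460/49) ≈ 3.064

3.064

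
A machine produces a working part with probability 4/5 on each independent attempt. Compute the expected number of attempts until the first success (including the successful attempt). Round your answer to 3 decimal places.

1.250

For a geometric distribution, E[trials] = 1/p = 1/(4/5) = 5/4.
≈ 1.250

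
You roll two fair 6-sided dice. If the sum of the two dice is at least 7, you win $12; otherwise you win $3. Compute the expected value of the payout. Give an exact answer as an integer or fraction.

33/4 dollars

E[payout] = (5/12)·3 + (7/12)·12 = 33/4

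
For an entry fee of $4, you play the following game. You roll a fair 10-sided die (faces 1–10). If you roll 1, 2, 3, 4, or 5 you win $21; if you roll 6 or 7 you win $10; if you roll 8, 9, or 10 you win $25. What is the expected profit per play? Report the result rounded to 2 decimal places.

E[payout] = (1/5)·10 + (1/2)·21 + (3/10)·25 = 20
Expected profit = 20 − 4 = 16 ≈ $16.00

$16.00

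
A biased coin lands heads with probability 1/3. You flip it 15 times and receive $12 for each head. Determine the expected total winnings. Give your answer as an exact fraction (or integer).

E[#heads] = 15·1/3 = 5 (linearity over flips).
E[winnings] = 12·5 = 60.

$60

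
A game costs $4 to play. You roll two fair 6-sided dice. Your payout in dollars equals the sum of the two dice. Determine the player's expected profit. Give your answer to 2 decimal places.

Distribution of the sum of the two dice: 2 w.p. 1/36, 3 w.p. 1/18, 4 w.p. 1/12, 5 w.p. 1/9, 6 w.p. 5/36, 7 w.p. 1/6, …
E[payout] = (1/36)·2 + (1/18)·3 + (1/12)·4 + (1/9)·5 + (5/36)·6 + (1/6)·7 + (5/36)·8 + (1/9)·9 + (1/12)·10 + (1/18)·11 + (1/36)·12 = 7
Expected profit = 7 − 4 = 3 ≈ $3.00

$3.00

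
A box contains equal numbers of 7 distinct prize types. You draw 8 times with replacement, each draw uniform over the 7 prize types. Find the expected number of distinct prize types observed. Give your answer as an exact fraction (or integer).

4085185/823543

Let Xⱼ=1 if type j appears at least once. P(Xⱼ=1) = 1 − ((7−1)/7)^8 = 4085185/5764801.
E[#distinct] = 7·4085185/5764801 = 4085185/823543.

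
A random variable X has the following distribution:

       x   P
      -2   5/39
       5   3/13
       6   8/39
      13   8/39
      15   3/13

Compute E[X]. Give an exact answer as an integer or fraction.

E[X] = (5/39)·(-2) + (3/13)·5 + (8/39)·6 + (8/39)·13 + (3/13)·15
     = 322/39

322/39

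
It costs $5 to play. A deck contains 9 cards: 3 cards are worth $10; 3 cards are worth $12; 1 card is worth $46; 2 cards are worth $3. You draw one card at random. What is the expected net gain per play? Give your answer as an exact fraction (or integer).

E[payout] = (3/9)·10 + (3/9)·12 + (1/9)·46 + (2/9)·3 = 118/9
Expected profit = 118/9 − 5 = 73/9

73/9 dollars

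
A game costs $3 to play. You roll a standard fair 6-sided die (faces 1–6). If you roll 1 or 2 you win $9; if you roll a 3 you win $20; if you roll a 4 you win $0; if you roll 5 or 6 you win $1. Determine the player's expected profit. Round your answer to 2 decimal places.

E[payout] = (1/6)·0 + (1/3)·1 + (1/3)·9 + (1/6)·20 = 20/3
Expected profit = 20/3 − 3 = 11/3 ≈ $3.67

$3.67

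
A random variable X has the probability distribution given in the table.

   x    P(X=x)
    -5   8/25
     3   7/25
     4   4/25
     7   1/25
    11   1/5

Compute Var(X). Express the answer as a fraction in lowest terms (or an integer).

E[X] = (8/25)·(-5) + (7/25)·3 + (4/25)·4 + (1/25)·7 + (1/5)·11 = 59/25
E[X²] = (8/25)·25 + (7/25)·9 + (4/25)·16 + (1/25)·49 + (1/5)·121 = 981/25
Var(X) = 981/25 − (59/25)² = 21044/625

21044/625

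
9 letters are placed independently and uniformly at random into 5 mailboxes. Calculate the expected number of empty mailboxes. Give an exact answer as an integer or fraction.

262144/390625

Let Xⱼ=1 if mailbox j is empty. P(Xⱼ=1) = ((5-1)/5)^9 = 262144/1953125.
By linearity, E[#empty] = 5·262144/1953125 = 262144/390625.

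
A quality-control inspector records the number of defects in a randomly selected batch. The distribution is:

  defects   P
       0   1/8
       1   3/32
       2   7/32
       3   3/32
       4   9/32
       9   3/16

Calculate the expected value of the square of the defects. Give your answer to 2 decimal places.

E[X²] = (1/8)·0 + (3/32)·1 + (7/32)·4 + (3/32)·9 + (9/32)·16 + (3/16)·81
     = 43/2 ≈ 21.50

21.50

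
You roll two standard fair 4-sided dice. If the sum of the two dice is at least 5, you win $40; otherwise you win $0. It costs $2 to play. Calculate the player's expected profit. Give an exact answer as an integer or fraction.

$23

E[payout] = (3/8)·0 + (5/8)·40 = 25
Expected profit = 25 − 2 = 23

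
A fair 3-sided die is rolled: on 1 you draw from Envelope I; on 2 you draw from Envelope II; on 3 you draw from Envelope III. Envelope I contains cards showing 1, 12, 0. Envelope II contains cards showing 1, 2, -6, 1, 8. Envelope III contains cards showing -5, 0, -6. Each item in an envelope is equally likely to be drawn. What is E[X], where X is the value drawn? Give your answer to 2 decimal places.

0.62

E[X | Envelope I] = (1 + 12 + 0)/3 = 13/3
E[X | Envelope II] = (1 + 2 − 6 + 1 + 8)/5 = 6/5
E[X | Envelope III] = (-5 + 0 − 6)/3 = -11/3
E[X] = (1/3)·13/3 + (1/3)·6/5 + (1/3)·(-11/3) = 28/45 ≈ 0.62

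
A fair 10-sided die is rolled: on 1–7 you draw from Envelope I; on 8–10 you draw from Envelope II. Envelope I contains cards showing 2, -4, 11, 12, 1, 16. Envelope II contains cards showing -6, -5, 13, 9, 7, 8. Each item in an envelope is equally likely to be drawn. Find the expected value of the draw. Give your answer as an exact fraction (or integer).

86/15

E[X | Envelope I] = (2 − 4 + 11 + 12 + 1 + 16)/6 = 19/3
E[X | Envelope II] = (-6 − 5 + 13 + 9 + 7 + 8)/6 = 13/3
E[X] = (7/10)·19/3 + (3/10)·13/3 = 86/15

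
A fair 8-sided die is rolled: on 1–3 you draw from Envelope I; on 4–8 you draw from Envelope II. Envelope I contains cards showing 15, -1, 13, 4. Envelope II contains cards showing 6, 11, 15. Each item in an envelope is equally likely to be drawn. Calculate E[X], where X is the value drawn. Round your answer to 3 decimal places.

E[X | Envelope I] = (15 − 1 + 13 + 4)/4 = 31/4
E[X | Envelope II] = (6 + 11 + 15)/3 = 32/3
E[X] = (3/8)·31/4 + (5/8)·32/3 = 919/96 ≈ 9.573

9.573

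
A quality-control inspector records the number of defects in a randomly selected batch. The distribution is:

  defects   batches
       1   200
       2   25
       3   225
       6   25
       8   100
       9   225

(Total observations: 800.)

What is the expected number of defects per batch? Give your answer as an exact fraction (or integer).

Total = 800, so P(defects=1) = 200/800, etc.
E[X] = (1/4)·1 + (1/32)·2 + (9/32)·3 + (1/32)·6 + (1/8)·8 + (9/32)·9
     = 39/8

39/8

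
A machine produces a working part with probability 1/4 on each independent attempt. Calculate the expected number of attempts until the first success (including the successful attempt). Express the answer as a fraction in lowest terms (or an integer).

For a geometric distribution, E[trials] = 1/p = 1/(1/4) = 4.

4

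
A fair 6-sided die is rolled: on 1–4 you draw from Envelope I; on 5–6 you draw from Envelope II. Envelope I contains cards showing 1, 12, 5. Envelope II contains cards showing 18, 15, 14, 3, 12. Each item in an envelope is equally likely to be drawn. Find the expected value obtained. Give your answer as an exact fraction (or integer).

E[X | Envelope I] = (1 + 12 + 5)/3 = 6
E[X | Envelope II] = (18 + 15 + 14 + 3 + 12)/5 = 62/5
E[X] = (2/3)·6 + (1/3)·62/5 = 122/15

122/15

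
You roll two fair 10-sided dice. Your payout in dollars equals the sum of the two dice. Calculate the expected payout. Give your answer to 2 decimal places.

Distribution of the sum of the two dice: 2 w.p. 1/100, 3 w.p. 1/50, 4 w.p. 3/100, 5 w.p. 1/25, 6 w.p. 1/20, 7 w.p. 3/50, …
E[payout] = (1/100)·2 + (1/50)·3 + (3/100)·4 + (1/25)·5 + (1/20)·6 + (3/50)·7 + (7/100)·8 + (2/25)·9 + (9/100)·10 + (1/10)·11 + (9/100)·12 + (2/25)·13 + (7/100)·14 + (3/50)·15 + (1/20)·16 + (1/25)·17 + (3/100)·18 + (1/50)·19 + (1/100)·20 = 11
≈ $11.00

$11.00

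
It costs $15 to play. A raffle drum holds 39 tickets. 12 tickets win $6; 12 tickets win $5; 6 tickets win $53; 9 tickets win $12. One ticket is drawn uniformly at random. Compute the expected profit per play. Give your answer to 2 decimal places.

E[payout] = (12/39)·6 + (12/39)·5 + (6/39)·53 + (9/39)·12 = 186/13
Expected profit = 186/13 − 15 = -9/13 ≈ -$0.69

-$0.69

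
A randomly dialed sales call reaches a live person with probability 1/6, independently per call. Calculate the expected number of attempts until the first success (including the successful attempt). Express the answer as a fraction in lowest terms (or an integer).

For a geometric distribution, E[trials] = 1/p = 1/(1/6) = 6.

6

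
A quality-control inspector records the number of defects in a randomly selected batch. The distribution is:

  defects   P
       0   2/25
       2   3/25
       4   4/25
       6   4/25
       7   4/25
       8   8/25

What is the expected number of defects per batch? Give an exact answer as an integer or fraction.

E[X] = (2/25)·0 + (3/25)·2 + (4/25)·4 + (4/25)·6 + (4/25)·7 + (8/25)·8
     = 138/25

138/25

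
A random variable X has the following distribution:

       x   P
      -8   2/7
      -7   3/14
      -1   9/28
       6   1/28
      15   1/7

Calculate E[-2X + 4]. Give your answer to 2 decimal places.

E[-2x+4] = (2/7)·20 + (3/14)·18 + (9/28)·6 + (1/28)·(-8) + (1/7)·(-26)
     = 15/2 ≈ 7.50

7.50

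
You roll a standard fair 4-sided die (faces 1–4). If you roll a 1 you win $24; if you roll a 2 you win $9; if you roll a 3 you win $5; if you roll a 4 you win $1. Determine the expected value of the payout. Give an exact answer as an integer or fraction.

E[payout] = (1/4)·1 + (1/4)·5 + (1/4)·9 + (1/4)·24 = 39/4

39/4 dollars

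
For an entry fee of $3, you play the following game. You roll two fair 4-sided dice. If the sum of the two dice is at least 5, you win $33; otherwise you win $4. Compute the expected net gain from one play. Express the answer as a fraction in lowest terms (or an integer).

E[payout] = (3/8)·4 + (5/8)·33 = 177/8
Expected profit = 177/8 − 3 = 153/8

153/8 dollars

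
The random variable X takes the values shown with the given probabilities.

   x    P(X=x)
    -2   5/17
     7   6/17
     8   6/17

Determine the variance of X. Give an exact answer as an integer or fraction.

E[X] = (5/17)·(-2) + (6/17)·7 + (6/17)·8 = 80/17
E[X²] = (5/17)·4 + (6/17)·49 + (6/17)·64 = 698/17
Var(X) = 698/17 − (80/17)² = 5466/289

5466/289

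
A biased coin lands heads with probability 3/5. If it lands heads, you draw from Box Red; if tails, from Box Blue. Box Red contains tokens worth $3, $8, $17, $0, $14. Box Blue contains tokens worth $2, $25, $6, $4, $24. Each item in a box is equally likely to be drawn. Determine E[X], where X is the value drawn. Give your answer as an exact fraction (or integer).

E[X | Box Red] = (3 + 8 + 17 + 0 + 14)/5 = 42/5
E[X | Box Blue] = (2 + 25 + 6 + 4 + 24)/5 = 61/5
E[X] = (3/5)·42/5 + (2/5)·61/5 = 248/25

248/25 dollars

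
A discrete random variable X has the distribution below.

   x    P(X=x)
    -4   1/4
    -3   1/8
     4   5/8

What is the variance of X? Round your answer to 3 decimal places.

13.859

E[X] = (1/4)·(-4) + (1/8)·(-3) + (5/8)·4 = 9/8
E[X²] = (1/4)·16 + (1/8)·9 + (5/8)·16 = 121/8
Var(X) = 121/8 − (9/8)² = 887/64 ≈ 13.859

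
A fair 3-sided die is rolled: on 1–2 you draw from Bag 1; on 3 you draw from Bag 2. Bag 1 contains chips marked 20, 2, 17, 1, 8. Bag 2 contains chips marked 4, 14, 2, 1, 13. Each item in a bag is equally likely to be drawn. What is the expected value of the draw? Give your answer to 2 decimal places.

8.67

E[X | Bag 1] = (20 + 2 + 17 + 1 + 8)/5 = 48/5
E[X | Bag 2] = (4 + 14 + 2 + 1 + 13)/5 = 34/5
E[X] = (2/3)·48/5 + (1/3)·34/5 = 26/3 ≈ 8.67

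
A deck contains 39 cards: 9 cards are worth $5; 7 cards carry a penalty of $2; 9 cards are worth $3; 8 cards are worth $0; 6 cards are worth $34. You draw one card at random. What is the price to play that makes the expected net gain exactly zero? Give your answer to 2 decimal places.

E[payout] = (9/39)·5 + (7/39)·(-2) + (9/39)·3 + (8/39)·0 + (6/39)·34 = 262/39
Fair fee = E[payout] = 262/39 ≈ $6.72

$6.72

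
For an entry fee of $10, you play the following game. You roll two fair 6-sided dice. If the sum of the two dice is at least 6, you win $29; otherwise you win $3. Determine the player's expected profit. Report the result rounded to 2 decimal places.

$11.78

E[payout] = (5/18)·3 + (13/18)·29 = 196/9
Expected profit = 196/9 − 10 = 106/9 ≈ $11.78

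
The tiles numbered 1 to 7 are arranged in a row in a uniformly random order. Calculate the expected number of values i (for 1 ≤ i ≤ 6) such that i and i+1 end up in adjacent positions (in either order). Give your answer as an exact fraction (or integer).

For each i ∈ {1,…,6}, let Xᵢ = 1 if i and i+1 are adjacent. P(Xᵢ=1) = 2·(7−1)!/7! = 2/7.
By linearity, E[ΣXᵢ] = (6)·(2/7) = 12/7.

12/7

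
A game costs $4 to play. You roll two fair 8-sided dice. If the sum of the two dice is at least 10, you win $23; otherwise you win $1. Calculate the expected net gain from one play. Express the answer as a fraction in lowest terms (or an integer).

53/8 dollars

E[payout] = (9/16)·1 + (7/16)·23 = 85/8
Expected profit = 85/8 − 4 = 53/8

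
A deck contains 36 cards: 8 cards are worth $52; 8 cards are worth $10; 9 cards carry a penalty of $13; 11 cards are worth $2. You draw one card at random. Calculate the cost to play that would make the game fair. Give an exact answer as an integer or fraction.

E[payout] = (8/36)·52 + (8/36)·10 + (9/36)·(-13) + (11/36)·2 = 401/36
Fair fee = E[payout] = 401/36

401/36 dollars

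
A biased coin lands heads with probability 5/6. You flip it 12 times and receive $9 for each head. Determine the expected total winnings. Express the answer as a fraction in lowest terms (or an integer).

$90

E[#heads] = 12·5/6 = 10 (linearity over flips).
E[winnings] = 9·10 = 90.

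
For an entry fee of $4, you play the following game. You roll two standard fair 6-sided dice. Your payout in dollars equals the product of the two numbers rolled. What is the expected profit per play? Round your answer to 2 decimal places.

Distribution of the product of the two numbers rolled: 1 w.p. 1/36, 2 w.p. 1/18, 3 w.p. 1/18, 4 w.p. 1/12, 5 w.p. 1/18, 6 w.p. 1/9, …
E[payout] = (1/36)·1 + (1/18)·2 + (1/18)·3 + (1/12)·4 + (1/18)·5 + (1/9)·6 + (1/18)·8 + (1/36)·9 + (1/18)·10 + (1/9)·12 + (1/18)·15 + (1/36)·16 + (1/18)·18 + (1/18)·20 + (1/18)·24 + (1/36)·25 + (1/18)·30 + (1/36)·36 = 49/4
Expected profit = 49/4 − 4 = 33/4 ≈ $8.25

$8.25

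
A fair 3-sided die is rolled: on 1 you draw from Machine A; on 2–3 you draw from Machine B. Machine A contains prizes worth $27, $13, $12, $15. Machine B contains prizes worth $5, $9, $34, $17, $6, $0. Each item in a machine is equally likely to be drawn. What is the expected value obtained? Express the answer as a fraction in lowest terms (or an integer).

E[X | Machine A] = (27 + 13 + 12 + 15)/4 = 67/4
E[X | Machine B] = (5 + 9 + 34 + 17 + 6 + 0)/6 = 71/6
E[X] = (1/3)·67/4 + (2/3)·71/6 = 485/36

485/36 dollars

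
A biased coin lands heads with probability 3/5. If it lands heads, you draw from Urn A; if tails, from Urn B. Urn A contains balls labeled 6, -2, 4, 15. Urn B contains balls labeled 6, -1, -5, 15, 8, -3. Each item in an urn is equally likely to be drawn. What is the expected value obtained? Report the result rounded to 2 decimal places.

E[X | Urn A] = (6 − 2 + 4 + 15)/4 = 23/4
E[X | Urn B] = (6 − 1 − 5 + 15 + 8 − 3)/6 = 10/3
E[X] = (3/5)·23/4 + (2/5)·10/3 = 287/60 ≈ 4.78

4.78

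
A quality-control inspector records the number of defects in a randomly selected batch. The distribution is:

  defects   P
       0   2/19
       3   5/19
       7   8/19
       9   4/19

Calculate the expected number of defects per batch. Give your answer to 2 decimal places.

5.63

E[X] = (2/19)·0 + (5/19)·3 + (8/19)·7 + (4/19)·9
     = 107/19 ≈ 5.63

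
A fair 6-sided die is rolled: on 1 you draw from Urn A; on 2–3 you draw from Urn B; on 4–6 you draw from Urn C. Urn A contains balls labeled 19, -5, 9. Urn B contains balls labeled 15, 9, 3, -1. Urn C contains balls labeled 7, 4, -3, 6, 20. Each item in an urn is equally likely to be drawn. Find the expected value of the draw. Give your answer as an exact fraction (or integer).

308/45

E[X | Urn A] = (19 − 5 + 9)/3 = 23/3
E[X | Urn B] = (15 + 9 + 3 − 1)/4 = 13/2
E[X | Urn C] = (7 + 4 − 3 + 6 + 20)/5 = 34/5
E[X] = (1/6)·23/3 + (1/3)·13/2 + (1/2)·34/5 = 308/45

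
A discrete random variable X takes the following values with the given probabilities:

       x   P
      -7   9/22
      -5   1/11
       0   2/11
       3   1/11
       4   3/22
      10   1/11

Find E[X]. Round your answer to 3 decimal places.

E[X] = (9/22)·(-7) + (1/11)·(-5) + (2/11)·0 + (1/11)·3 + (3/22)·4 + (1/11)·10
     = -35/22 ≈ -1.591

-1.591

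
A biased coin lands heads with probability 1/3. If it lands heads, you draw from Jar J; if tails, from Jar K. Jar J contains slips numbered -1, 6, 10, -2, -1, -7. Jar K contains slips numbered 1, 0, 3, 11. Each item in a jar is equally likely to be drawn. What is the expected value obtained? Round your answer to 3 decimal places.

2.778

E[X | Jar J] = (-1 + 6 + 10 − 2 − 1 − 7)/6 = 5/6
E[X | Jar K] = (1 + 0 + 3 + 11)/4 = 15/4
E[X] = (1/3)·5/6 + (2/3)·15/4 = 25/9 ≈ 2.778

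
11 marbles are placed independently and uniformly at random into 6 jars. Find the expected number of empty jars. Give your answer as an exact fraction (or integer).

48828125/60466176

Let Xⱼ=1 if jar j is empty. P(Xⱼ=1) = ((6-1)/6)^11 = 48828125/362797056.
By linearity, E[#empty] = 6·48828125/362797056 = 48828125/60466176.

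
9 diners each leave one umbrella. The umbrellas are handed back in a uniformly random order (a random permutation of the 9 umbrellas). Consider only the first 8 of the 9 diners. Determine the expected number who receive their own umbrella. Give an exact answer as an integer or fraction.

Let Xᵢ = 1 if person i gets their own umbrella. For each i, P(Xᵢ=1) = 1/9.
By linearity of expectation, E[X₁+…+X_8] = 8·(1/9) = 8/9.

8/9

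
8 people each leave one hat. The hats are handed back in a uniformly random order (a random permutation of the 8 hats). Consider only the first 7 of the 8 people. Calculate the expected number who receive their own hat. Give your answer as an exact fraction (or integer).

7/8

Let Xᵢ = 1 if person i gets their own hat. For each i, P(Xᵢ=1) = 1/8.
By linearity of expectation, E[X₁+…+X_7] = 7·(1/8) = 7/8.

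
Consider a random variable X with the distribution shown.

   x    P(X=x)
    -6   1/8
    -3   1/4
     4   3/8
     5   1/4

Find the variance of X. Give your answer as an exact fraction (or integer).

279/16

E[X] = (1/8)·(-6) + (1/4)·(-3) + (3/8)·4 + (1/4)·5 = 5/4
E[X²] = (1/8)·36 + (1/4)·9 + (3/8)·16 + (1/4)·25 = 19
Var(X) = 19 − (5/4)² = 279/16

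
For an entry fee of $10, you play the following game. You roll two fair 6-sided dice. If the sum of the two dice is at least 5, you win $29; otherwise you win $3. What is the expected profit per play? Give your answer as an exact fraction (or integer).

44/3 dollars

E[payout] = (1/6)·3 + (5/6)·29 = 74/3
Expected profit = 74/3 − 10 = 44/3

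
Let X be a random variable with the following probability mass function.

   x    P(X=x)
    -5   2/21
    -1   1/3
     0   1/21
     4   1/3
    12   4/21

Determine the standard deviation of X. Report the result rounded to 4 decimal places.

5.2519

E[X] = 59/21, E[X²] = 745/21
Var(X) = E[X²] − (E[X])² = 745/21 − 3481/441 = 12164/441
SD(X) = √(12164/441) ≈ 5.2519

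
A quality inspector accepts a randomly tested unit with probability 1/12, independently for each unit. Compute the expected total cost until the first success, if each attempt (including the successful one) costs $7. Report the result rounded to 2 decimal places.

$84.00

E[#attempts] = 1/p = 12; E[cost] = 7·12 = 84.
≈ 84.00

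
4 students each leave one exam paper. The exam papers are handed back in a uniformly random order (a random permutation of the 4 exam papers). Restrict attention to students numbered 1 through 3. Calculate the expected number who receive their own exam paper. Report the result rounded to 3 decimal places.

0.750

Let Xᵢ = 1 if person i gets their own exam paper. For each i, P(Xᵢ=1) = 1/4.
By linearity of expectation, E[X₁+…+X_3] = 3·(1/4) = 3/4.
≈ 0.750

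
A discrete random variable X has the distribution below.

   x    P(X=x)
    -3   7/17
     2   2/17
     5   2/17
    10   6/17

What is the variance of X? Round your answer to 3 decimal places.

E[X] = (7/17)·(-3) + (2/17)·2 + (2/17)·5 + (6/17)·10 = 53/17
E[X²] = (7/17)·9 + (2/17)·4 + (2/17)·25 + (6/17)·100 = 721/17
Var(X) = 721/17 − (53/17)² = 9448/289 ≈ 32.692

32.692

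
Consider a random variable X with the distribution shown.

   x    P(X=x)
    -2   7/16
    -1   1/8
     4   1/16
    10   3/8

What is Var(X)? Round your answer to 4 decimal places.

31.3750

E[X] = (7/16)·(-2) + (1/8)·(-1) + (1/16)·4 + (3/8)·10 = 3
E[X²] = (7/16)·4 + (1/8)·1 + (1/16)·16 + (3/8)·100 = 323/8
Var(X) = 323/8 − (3)² = 251/8 ≈ 31.3750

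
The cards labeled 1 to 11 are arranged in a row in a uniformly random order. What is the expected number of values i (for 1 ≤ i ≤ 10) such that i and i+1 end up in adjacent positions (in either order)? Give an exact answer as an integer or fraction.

20/11

For each i ∈ {1,…,10}, let Xᵢ = 1 if i and i+1 are adjacent. P(Xᵢ=1) = 2·(11−1)!/11! = 2/11.
By linearity, E[ΣXᵢ] = (10)·(2/11) = 20/11.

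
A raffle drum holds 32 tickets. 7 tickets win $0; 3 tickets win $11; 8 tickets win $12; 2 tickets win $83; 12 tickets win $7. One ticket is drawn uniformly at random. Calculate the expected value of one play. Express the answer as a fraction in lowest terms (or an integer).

E[payout] = (7/32)·0 + (3/32)·11 + (8/32)·12 + (2/32)·83 + (12/32)·7 = 379/32

379/32 dollars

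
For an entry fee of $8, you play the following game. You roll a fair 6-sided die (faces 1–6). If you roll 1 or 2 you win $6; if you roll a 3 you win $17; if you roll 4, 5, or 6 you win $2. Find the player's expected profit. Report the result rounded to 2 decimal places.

E[payout] = (1/2)·2 + (1/3)·6 + (1/6)·17 = 35/6
Expected profit = 35/6 − 8 = -13/6 ≈ -$2.17

-$2.17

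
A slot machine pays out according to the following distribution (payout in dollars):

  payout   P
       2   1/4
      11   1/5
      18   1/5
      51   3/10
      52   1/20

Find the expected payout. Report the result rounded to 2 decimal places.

E[X] = (1/4)·2 + (1/5)·11 + (1/5)·18 + (3/10)·51 + (1/20)·52
     = 121/5 ≈ 24.20

$24.20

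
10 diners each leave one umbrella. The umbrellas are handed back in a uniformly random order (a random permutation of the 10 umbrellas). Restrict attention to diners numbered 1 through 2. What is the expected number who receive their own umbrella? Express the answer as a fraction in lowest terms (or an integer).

1/5

Let Xᵢ = 1 if person i gets their own umbrella. For each i, P(Xᵢ=1) = 1/10.
By linearity of expectation, E[X₁+…+X_2] = 2·(1/10) = 1/5.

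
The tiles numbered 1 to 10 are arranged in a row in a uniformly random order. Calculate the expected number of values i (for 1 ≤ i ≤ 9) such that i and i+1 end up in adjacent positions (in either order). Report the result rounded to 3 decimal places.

1.800

For each i ∈ {1,…,9}, let Xᵢ = 1 if i and i+1 are adjacent. P(Xᵢ=1) = 2·(10−1)!/10! = 2/10.
By linearity, E[ΣXᵢ] = (9)·(2/10) = 9/5.
≈ 1.800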